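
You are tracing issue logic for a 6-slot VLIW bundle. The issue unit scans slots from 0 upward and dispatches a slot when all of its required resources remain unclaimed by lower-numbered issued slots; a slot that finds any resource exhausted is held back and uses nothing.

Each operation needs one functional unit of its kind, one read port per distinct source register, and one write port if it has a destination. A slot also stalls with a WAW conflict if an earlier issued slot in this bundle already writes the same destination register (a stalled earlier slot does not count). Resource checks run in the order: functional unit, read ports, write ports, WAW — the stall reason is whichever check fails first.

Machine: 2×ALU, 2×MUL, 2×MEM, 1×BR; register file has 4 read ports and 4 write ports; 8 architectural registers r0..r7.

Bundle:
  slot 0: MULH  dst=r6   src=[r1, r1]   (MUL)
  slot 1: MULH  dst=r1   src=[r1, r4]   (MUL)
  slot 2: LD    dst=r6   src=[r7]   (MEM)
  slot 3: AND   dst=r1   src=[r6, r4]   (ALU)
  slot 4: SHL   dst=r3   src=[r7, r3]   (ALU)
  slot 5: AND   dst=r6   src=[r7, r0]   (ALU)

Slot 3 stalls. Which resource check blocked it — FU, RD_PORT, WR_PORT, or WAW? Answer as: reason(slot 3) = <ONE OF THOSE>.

slot 0 (MUL): ISSUE — free A2,Mu1,Ld2,B1 rp3 wp3
slot 1 (MUL): ISSUE — free A2,Mu0,Ld2,B1 rp1 wp2
slot 2 (MEM): stall WAW — free A2,Mu0,Ld2,B1 rp1 wp2
slot 3 (ALU): stall RD_PORT — free A2,Mu0,Ld2,B1 rp1 wp2
slot 4 (ALU): stall RD_PORT — free A2,Mu0,Ld2,B1 rp1 wp2
slot 5 (ALU): stall RD_PORT — free A2,Mu0,Ld2,B1 rp1 wp2

reason(slot 3) = RD_PORT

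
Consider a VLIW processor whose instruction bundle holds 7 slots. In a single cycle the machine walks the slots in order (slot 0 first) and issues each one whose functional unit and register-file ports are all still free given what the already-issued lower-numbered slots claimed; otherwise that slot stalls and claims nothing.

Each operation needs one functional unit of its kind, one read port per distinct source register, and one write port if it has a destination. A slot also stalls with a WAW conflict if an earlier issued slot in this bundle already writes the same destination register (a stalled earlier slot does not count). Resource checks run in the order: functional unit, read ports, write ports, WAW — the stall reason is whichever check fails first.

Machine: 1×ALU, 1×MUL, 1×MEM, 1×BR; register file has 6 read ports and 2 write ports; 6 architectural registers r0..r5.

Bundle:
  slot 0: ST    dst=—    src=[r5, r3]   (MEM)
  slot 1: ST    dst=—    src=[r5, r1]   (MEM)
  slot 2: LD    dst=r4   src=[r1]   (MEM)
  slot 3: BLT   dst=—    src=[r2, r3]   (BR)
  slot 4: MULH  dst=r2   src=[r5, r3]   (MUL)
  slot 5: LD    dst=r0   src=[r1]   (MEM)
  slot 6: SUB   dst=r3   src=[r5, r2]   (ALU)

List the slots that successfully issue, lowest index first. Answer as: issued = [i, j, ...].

(0) want 1×MEM +2rd +0wr — yes → AL1|MU1|ME0|BR1|rd4|wr2
(1) want 1×MEM +2rd +0wr — FU → AL1|MU1|ME0|BR1|rd4|wr2
(2) want 1×MEM +1rd +1wr — FU → AL1|MU1|ME0|BR1|rd4|wr2
(3) want 1×BR +2rd +0wr — yes → AL1|MU1|ME0|BR0|rd2|wr2
(4) want 1×MUL +2rd +1wr — yes → AL1|MU0|ME0|BR0|rd0|wr1
(5) want 1×MEM +1rd +1wr — FU → AL1|MU0|ME0|BR0|rd0|wr1
(6) want 1×ALU +2rd +1wr — RD_PORT → AL1|MU0|ME0|BR0|rd0|wr1

issued = [0, 3, 4]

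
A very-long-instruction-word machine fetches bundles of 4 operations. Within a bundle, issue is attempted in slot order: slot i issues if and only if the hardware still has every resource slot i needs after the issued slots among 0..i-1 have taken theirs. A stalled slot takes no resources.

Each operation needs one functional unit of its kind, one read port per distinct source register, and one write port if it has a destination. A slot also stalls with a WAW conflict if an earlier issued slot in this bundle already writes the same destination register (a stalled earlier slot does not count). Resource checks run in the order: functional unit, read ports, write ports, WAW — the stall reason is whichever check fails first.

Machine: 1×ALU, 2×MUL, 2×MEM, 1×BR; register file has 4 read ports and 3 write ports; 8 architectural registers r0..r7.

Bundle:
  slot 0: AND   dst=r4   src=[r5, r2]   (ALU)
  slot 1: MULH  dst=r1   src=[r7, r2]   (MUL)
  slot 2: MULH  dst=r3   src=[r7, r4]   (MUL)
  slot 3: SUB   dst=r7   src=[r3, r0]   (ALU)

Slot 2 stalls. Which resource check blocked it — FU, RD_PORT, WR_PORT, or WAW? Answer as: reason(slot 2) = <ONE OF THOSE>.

reason(slot 2) = RD_PORT

(0) want 1×ALU +2rd +1wr — yes → AL0|MU2|ME2|BR1|rd2|wr2
(1) want 1×MUL +2rd +1wr — yes → AL0|MU1|ME2|BR1|rd0|wr1
(2) want 1×MUL +2rd +1wr — RD_PORT → AL0|MU1|ME2|BR1|rd0|wr1
(3) want 1×ALU +2rd +1wr — FU → AL0|MU1|ME2|BR1|rd0|wr1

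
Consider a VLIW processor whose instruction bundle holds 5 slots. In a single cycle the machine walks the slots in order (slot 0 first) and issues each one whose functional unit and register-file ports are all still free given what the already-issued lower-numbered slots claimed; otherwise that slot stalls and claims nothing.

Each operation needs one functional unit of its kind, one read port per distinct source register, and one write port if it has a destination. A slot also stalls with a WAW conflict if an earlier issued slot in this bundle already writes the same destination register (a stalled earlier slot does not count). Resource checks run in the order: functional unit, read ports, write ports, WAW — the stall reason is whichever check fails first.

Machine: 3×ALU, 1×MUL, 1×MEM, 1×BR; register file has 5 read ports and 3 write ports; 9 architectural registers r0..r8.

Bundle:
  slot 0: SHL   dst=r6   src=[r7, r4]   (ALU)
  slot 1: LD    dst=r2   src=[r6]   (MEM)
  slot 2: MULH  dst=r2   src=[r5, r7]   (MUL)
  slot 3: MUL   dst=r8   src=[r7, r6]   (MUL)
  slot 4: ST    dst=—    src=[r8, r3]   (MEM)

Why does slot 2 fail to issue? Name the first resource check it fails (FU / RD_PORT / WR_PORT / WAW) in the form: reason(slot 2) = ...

reason(slot 2) = WAW

  0. ALU→r6 ⇒ go  {2A/1Mu/1Ld/1B | 3r 2w}
  1. MEM→r2 ⇒ go  {2A/1Mu/0Ld/1B | 2r 1w}
  2. MUL→r2 ⇒ no(WAW)  {2A/1Mu/0Ld/1B | 2r 1w}
  3. MUL→r8 ⇒ go  {2A/0Mu/0Ld/1B | 0r 0w}
  4. MEM ⇒ no(FU)  {2A/0Mu/0Ld/1B | 0r 0w}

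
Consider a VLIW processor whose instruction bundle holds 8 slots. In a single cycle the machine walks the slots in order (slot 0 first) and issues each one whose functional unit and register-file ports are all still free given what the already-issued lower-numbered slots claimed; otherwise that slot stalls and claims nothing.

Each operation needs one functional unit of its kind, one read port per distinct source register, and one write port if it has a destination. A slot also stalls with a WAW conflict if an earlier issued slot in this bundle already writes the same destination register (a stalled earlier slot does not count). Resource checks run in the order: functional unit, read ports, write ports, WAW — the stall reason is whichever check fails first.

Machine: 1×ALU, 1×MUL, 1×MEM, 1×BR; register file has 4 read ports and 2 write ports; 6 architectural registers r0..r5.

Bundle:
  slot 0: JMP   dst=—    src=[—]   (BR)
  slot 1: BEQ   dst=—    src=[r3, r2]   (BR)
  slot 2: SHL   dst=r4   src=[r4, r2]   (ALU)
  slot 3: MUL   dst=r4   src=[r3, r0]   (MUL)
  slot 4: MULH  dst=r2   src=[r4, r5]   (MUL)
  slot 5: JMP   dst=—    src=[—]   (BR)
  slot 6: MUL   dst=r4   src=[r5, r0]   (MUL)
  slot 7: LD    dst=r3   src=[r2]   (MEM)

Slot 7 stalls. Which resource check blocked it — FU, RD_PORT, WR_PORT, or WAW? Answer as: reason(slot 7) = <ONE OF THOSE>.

reason(slot 7) = RD_PORT

[0] BR needs rd=0 wr=0: ok; after: ALU=1 MUL=1 MEM=1 BR=0, R=4, W=2
[1] BR needs rd=2 wr=0: FU; after: ALU=1 MUL=1 MEM=1 BR=0, R=4, W=2
[2] ALU needs rd=2 wr=1: ok; after: ALU=0 MUL=1 MEM=1 BR=0, R=2, W=1
[3] MUL needs rd=2 wr=1: WAW; after: ALU=0 MUL=1 MEM=1 BR=0, R=2, W=1
[4] MUL needs rd=2 wr=1: ok; after: ALU=0 MUL=0 MEM=1 BR=0, R=0, W=0
[5] BR needs rd=0 wr=0: FU; after: ALU=0 MUL=0 MEM=1 BR=0, R=0, W=0
[6] MUL needs rd=2 wr=1: FU; after: ALU=0 MUL=0 MEM=1 BR=0, R=0, W=0
[7] MEM needs rd=1 wr=1: RD_PORT; after: ALU=0 MUL=0 MEM=1 BR=0, R=0, W=0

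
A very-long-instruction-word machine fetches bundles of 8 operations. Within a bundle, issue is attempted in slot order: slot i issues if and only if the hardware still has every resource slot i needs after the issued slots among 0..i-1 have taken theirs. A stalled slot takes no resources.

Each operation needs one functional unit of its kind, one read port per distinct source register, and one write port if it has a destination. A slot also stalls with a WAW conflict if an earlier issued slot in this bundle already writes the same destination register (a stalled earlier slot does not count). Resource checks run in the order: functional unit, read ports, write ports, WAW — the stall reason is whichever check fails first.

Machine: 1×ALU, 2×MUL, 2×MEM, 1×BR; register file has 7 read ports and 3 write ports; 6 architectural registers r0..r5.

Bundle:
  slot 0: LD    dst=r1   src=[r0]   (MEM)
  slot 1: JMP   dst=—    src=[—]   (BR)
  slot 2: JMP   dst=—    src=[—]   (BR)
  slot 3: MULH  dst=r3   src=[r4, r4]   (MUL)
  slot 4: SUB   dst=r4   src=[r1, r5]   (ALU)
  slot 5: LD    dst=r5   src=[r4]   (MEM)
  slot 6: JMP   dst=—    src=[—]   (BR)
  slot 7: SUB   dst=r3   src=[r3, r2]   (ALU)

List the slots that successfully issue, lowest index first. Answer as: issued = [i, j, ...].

slot 0 (MEM): ISSUE — free A1,Mu2,Ld1,B1 rp6 wp2
slot 1 (BR): ISSUE — free A1,Mu2,Ld1,B0 rp6 wp2
slot 2 (BR): stall FU — free A1,Mu2,Ld1,B0 rp6 wp2
slot 3 (MUL): ISSUE — free A1,Mu1,Ld1,B0 rp5 wp1
slot 4 (ALU): ISSUE — free A0,Mu1,Ld1,B0 rp3 wp0
slot 5 (MEM): stall WR_PORT — free A0,Mu1,Ld1,B0 rp3 wp0
slot 6 (BR): stall FU — free A0,Mu1,Ld1,B0 rp3 wp0
slot 7 (ALU): stall FU — free A0,Mu1,Ld1,B0 rp3 wp0

issued = [0, 1, 3, 4]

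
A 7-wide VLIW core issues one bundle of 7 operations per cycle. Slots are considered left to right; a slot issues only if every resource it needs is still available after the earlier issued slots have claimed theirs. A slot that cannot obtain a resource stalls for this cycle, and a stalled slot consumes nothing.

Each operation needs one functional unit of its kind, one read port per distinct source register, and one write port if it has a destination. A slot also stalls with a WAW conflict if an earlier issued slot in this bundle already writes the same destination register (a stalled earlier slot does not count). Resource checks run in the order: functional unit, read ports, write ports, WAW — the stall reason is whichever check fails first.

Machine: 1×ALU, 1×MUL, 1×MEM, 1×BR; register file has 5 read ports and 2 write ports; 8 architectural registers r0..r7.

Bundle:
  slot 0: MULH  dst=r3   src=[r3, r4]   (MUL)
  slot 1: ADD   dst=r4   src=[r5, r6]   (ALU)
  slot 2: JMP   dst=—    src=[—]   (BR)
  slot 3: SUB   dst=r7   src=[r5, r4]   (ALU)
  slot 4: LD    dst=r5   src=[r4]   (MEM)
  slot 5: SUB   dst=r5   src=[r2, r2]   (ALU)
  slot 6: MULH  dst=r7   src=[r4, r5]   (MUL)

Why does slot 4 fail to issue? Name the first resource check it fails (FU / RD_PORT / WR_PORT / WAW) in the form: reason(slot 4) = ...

reason(slot 4) = WR_PORT

#0 MUL src=r3,r4 dispatched  <A:1 Mu:0 Ld:1 B:1 rd:3 wr:1>
#1 ALU src=r5,r6 dispatched  <A:0 Mu:0 Ld:1 B:1 rd:1 wr:0>
#2 BR src=- dispatched  <A:0 Mu:0 Ld:1 B:0 rd:1 wr:0>
#3 ALU src=r5,r4 held:FU  <A:0 Mu:0 Ld:1 B:0 rd:1 wr:0>
#4 MEM src=r4 held:WR_PORT  <A:0 Mu:0 Ld:1 B:0 rd:1 wr:0>
#5 ALU src=r2,r2 held:FU  <A:0 Mu:0 Ld:1 B:0 rd:1 wr:0>
#6 MUL src=r4,r5 held:FU  <A:0 Mu:0 Ld:1 B:0 rd:1 wr:0>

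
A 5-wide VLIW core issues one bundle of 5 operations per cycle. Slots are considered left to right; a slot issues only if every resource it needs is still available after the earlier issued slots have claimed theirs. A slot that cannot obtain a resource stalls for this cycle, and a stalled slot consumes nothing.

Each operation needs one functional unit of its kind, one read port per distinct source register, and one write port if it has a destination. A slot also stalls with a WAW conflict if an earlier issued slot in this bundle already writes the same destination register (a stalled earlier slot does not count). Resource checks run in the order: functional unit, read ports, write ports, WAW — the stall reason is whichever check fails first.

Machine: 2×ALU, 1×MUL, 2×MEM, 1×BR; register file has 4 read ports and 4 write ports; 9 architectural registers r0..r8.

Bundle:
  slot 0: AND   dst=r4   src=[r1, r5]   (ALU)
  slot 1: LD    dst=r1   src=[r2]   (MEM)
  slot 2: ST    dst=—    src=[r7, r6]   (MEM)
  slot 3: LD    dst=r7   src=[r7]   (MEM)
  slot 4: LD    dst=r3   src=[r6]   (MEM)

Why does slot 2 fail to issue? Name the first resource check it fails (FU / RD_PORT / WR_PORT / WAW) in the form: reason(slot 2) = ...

(0) want 1×ALU +2rd +1wr — yes → AL1|MU1|ME2|BR1|rd2|wr3
(1) want 1×MEM +1rd +1wr — yes → AL1|MU1|ME1|BR1|rd1|wr2
(2) want 1×MEM +2rd +0wr — RD_PORT → AL1|MU1|ME1|BR1|rd1|wr2
(3) want 1×MEM +1rd +1wr — yes → AL1|MU1|ME0|BR1|rd0|wr1
(4) want 1×MEM +1rd +1wr — FU → AL1|MU1|ME0|BR1|rd0|wr1

reason(slot 2) = RD_PORT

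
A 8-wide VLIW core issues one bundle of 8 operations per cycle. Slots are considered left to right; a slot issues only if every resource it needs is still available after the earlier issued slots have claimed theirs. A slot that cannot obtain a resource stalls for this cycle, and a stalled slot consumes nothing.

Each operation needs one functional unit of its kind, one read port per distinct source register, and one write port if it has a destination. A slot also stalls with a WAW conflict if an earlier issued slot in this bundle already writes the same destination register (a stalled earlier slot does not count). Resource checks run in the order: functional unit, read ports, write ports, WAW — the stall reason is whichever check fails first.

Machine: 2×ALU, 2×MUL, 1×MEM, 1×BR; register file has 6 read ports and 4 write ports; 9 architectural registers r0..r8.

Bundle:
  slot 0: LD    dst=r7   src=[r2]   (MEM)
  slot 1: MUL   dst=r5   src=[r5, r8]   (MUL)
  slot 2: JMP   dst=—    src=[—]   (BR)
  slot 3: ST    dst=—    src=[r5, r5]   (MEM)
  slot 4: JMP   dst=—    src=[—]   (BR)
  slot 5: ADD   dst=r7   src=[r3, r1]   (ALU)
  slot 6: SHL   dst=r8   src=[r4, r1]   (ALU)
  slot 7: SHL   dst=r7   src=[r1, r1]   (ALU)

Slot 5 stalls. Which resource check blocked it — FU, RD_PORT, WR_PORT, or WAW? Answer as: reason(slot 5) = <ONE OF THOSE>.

reason(slot 5) = WAW

[0] MEM needs rd=1 wr=1: ok; after: ALU=2 MUL=2 MEM=0 BR=1, R=5, W=3
[1] MUL needs rd=2 wr=1: ok; after: ALU=2 MUL=1 MEM=0 BR=1, R=3, W=2
[2] BR needs rd=0 wr=0: ok; after: ALU=2 MUL=1 MEM=0 BR=0, R=3, W=2
[3] MEM needs rd=1 wr=0: FU; after: ALU=2 MUL=1 MEM=0 BR=0, R=3, W=2
[4] BR needs rd=0 wr=0: FU; after: ALU=2 MUL=1 MEM=0 BR=0, R=3, W=2
[5] ALU needs rd=2 wr=1: WAW; after: ALU=2 MUL=1 MEM=0 BR=0, R=3, W=2
[6] ALU needs rd=2 wr=1: ok; after: ALU=1 MUL=1 MEM=0 BR=0, R=1, W=1
[7] ALU needs rd=1 wr=1: WAW; after: ALU=1 MUL=1 MEM=0 BR=0, R=1, W=1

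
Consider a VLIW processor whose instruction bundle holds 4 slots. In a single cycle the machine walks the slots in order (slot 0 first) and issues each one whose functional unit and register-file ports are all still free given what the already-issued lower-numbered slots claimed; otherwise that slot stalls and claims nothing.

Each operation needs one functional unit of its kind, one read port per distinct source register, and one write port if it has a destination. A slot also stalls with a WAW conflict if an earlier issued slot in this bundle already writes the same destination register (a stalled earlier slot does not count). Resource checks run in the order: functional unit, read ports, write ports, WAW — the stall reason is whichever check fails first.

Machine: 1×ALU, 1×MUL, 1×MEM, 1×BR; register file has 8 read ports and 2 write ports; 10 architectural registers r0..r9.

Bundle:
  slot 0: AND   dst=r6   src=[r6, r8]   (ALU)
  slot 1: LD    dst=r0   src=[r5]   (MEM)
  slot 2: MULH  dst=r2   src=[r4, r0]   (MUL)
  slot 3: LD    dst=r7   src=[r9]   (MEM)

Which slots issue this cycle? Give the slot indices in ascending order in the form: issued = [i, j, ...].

#0 ALU src=r6,r8 dispatched  <A:0 Mu:1 Ld:1 B:1 rd:6 wr:1>
#1 MEM src=r5 dispatched  <A:0 Mu:1 Ld:0 B:1 rd:5 wr:0>
#2 MUL src=r4,r0 held:WR_PORT  <A:0 Mu:1 Ld:0 B:1 rd:5 wr:0>
#3 MEM src=r9 held:FU  <A:0 Mu:1 Ld:0 B:1 rd:5 wr:0>

issued = [0, 1]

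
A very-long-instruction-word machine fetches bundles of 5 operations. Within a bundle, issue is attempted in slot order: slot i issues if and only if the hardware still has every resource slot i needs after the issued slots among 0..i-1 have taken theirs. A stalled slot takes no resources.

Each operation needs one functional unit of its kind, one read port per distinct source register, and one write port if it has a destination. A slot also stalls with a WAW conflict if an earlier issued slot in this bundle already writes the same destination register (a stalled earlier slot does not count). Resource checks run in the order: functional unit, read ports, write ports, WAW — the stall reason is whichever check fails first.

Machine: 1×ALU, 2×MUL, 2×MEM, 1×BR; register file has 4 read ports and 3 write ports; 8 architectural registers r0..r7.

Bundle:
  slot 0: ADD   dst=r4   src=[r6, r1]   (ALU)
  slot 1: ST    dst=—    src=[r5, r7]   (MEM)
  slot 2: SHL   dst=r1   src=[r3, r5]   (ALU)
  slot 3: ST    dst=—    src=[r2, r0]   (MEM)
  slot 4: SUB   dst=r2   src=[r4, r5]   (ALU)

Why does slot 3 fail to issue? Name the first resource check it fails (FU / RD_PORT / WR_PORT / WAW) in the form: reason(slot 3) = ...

#0 ALU src=r6,r1 dispatched  <A:0 Mu:2 Ld:2 B:1 rd:2 wr:2>
#1 MEM src=r5,r7 dispatched  <A:0 Mu:2 Ld:1 B:1 rd:0 wr:2>
#2 ALU src=r3,r5 held:FU  <A:0 Mu:2 Ld:1 B:1 rd:0 wr:2>
#3 MEM src=r2,r0 held:RD_PORT  <A:0 Mu:2 Ld:1 B:1 rd:0 wr:2>
#4 ALU src=r4,r5 held:FU  <A:0 Mu:2 Ld:1 B:1 rd:0 wr:2>

reason(slot 3) = RD_PORT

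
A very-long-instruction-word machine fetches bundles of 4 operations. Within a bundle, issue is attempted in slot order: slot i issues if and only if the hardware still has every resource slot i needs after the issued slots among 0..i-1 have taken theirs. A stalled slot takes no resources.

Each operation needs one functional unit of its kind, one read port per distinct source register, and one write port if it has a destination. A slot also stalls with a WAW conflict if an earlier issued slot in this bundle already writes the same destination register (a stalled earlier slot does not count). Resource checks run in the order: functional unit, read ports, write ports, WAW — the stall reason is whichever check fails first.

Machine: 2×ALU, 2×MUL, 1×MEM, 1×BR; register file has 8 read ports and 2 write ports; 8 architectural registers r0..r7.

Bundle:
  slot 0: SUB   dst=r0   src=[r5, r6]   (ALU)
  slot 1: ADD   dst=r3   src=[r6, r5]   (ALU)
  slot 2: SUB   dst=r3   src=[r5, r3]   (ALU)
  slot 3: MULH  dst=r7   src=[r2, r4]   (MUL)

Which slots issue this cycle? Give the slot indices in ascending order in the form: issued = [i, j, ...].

issued = [0, 1]

[0] ALU needs rd=2 wr=1: ok; after: ALU=1 MUL=2 MEM=1 BR=1, R=6, W=1
[1] ALU needs rd=2 wr=1: ok; after: ALU=0 MUL=2 MEM=1 BR=1, R=4, W=0
[2] ALU needs rd=2 wr=1: FU; after: ALU=0 MUL=2 MEM=1 BR=1, R=4, W=0
[3] MUL needs rd=2 wr=1: WR_PORT; after: ALU=0 MUL=2 MEM=1 BR=1, R=4, W=0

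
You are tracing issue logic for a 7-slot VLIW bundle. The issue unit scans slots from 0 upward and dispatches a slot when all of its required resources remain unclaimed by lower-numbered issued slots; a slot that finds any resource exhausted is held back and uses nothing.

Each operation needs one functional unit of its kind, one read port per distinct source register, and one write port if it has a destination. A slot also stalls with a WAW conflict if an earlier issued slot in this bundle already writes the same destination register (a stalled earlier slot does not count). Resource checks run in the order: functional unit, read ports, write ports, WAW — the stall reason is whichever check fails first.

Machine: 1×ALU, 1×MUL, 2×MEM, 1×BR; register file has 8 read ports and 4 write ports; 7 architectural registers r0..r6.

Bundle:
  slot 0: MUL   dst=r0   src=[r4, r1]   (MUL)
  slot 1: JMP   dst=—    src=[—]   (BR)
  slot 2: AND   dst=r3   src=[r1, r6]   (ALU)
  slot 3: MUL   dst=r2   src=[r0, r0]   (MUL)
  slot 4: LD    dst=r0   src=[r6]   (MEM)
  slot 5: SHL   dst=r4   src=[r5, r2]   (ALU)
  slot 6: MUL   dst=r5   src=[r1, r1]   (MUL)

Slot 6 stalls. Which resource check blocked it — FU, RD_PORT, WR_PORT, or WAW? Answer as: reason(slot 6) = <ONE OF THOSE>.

reason(slot 6) = FU

(0) want 1×MUL +2rd +1wr — yes → AL1|MU0|ME2|BR1|rd6|wr3
(1) want 1×BR +0rd +0wr — yes → AL1|MU0|ME2|BR0|rd6|wr3
(2) want 1×ALU +2rd +1wr — yes → AL0|MU0|ME2|BR0|rd4|wr2
(3) want 1×MUL +1rd +1wr — FU → AL0|MU0|ME2|BR0|rd4|wr2
(4) want 1×MEM +1rd +1wr — WAW → AL0|MU0|ME2|BR0|rd4|wr2
(5) want 1×ALU +2rd +1wr — FU → AL0|MU0|ME2|BR0|rd4|wr2
(6) want 1×MUL +1rd +1wr — FU → AL0|MU0|ME2|BR0|rd4|wr2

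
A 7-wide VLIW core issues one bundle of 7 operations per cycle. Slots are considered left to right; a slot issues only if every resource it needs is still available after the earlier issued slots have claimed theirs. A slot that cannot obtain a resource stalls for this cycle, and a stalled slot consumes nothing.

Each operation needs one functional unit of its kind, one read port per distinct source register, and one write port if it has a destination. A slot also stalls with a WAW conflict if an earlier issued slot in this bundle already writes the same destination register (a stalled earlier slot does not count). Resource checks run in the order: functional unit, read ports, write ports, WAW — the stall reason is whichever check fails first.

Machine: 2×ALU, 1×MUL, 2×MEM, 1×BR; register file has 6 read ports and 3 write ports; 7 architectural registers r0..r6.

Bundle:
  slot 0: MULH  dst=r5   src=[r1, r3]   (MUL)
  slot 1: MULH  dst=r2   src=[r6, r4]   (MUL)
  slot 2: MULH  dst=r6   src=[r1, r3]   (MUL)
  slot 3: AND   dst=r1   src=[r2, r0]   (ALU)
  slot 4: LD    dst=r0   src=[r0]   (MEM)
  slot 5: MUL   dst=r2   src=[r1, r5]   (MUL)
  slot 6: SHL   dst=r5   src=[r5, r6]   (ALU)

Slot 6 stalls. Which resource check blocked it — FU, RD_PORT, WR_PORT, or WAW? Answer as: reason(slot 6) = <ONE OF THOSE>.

(0) want 1×MUL +2rd +1wr — yes → AL2|MU0|ME2|BR1|rd4|wr2
(1) want 1×MUL +2rd +1wr — FU → AL2|MU0|ME2|BR1|rd4|wr2
(2) want 1×MUL +2rd +1wr — FU → AL2|MU0|ME2|BR1|rd4|wr2
(3) want 1×ALU +2rd +1wr — yes → AL1|MU0|ME2|BR1|rd2|wr1
(4) want 1×MEM +1rd +1wr — yes → AL1|MU0|ME1|BR1|rd1|wr0
(5) want 1×MUL +2rd +1wr — FU → AL1|MU0|ME1|BR1|rd1|wr0
(6) want 1×ALU +2rd +1wr — RD_PORT → AL1|MU0|ME1|BR1|rd1|wr0

reason(slot 6) = RD_PORT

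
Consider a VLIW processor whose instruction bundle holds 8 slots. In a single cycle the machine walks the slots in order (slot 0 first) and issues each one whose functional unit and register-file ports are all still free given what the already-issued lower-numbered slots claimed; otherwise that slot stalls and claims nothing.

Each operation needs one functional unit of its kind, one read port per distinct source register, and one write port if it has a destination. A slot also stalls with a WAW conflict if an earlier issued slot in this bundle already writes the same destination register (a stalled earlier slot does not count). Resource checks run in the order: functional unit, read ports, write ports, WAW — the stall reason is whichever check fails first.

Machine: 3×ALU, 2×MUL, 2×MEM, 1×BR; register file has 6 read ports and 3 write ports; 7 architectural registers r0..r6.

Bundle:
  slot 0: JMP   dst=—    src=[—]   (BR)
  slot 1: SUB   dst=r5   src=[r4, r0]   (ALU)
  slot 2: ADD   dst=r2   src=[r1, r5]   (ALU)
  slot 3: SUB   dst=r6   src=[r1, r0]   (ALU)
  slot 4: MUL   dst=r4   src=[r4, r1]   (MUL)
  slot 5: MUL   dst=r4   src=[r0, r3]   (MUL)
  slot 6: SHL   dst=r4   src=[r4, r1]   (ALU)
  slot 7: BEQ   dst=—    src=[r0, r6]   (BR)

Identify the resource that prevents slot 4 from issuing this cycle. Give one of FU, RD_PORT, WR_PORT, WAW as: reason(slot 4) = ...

[0] BR needs rd=0 wr=0: ok; after: ALU=3 MUL=2 MEM=2 BR=0, R=6, W=3
[1] ALU needs rd=2 wr=1: ok; after: ALU=2 MUL=2 MEM=2 BR=0, R=4, W=2
[2] ALU needs rd=2 wr=1: ok; after: ALU=1 MUL=2 MEM=2 BR=0, R=2, W=1
[3] ALU needs rd=2 wr=1: ok; after: ALU=0 MUL=2 MEM=2 BR=0, R=0, W=0
[4] MUL needs rd=2 wr=1: RD_PORT; after: ALU=0 MUL=2 MEM=2 BR=0, R=0, W=0
[5] MUL needs rd=2 wr=1: RD_PORT; after: ALU=0 MUL=2 MEM=2 BR=0, R=0, W=0
[6] ALU needs rd=2 wr=1: FU; after: ALU=0 MUL=2 MEM=2 BR=0, R=0, W=0
[7] BR needs rd=2 wr=0: FU; after: ALU=0 MUL=2 MEM=2 BR=0, R=0, W=0

reason(slot 4) = RD_PORT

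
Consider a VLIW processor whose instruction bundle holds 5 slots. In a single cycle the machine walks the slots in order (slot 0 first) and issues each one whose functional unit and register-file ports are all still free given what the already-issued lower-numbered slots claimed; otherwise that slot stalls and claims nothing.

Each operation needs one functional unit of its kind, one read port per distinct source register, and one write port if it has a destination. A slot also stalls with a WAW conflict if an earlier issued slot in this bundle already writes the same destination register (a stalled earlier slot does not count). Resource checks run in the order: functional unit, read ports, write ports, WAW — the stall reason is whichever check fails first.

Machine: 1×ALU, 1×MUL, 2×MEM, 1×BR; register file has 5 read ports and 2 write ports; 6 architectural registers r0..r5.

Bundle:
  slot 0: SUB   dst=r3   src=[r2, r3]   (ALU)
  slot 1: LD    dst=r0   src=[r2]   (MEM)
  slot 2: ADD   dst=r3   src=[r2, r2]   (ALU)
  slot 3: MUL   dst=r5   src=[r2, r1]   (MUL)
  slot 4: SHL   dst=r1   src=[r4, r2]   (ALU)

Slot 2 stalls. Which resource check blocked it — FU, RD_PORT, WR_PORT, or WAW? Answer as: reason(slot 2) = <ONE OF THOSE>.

#0 ALU src=r2,r3 dispatched  <A:0 Mu:1 Ld:2 B:1 rd:3 wr:1>
#1 MEM src=r2 dispatched  <A:0 Mu:1 Ld:1 B:1 rd:2 wr:0>
#2 ALU src=r2,r2 held:FU  <A:0 Mu:1 Ld:1 B:1 rd:2 wr:0>
#3 MUL src=r2,r1 held:WR_PORT  <A:0 Mu:1 Ld:1 B:1 rd:2 wr:0>
#4 ALU src=r4,r2 held:FU  <A:0 Mu:1 Ld:1 B:1 rd:2 wr:0>

reason(slot 2) = FU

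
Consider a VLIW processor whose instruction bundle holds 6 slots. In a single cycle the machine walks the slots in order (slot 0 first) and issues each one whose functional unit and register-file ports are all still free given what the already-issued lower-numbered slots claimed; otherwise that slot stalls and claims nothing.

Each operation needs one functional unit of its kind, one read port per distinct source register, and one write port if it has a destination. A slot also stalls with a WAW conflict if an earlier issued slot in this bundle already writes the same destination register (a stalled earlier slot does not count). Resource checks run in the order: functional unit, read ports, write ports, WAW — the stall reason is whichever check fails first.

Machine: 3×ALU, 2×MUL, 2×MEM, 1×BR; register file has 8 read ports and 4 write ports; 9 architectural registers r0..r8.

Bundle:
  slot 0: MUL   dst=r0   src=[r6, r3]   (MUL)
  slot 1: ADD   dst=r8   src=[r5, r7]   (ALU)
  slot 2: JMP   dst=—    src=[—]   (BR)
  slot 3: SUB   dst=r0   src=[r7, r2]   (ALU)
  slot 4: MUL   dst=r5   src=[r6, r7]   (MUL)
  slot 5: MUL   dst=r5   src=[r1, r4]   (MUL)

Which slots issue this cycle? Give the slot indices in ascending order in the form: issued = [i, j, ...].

[0] MUL needs rd=2 wr=1: ok; after: ALU=3 MUL=1 MEM=2 BR=1, R=6, W=3
[1] ALU needs rd=2 wr=1: ok; after: ALU=2 MUL=1 MEM=2 BR=1, R=4, W=2
[2] BR needs rd=0 wr=0: ok; after: ALU=2 MUL=1 MEM=2 BR=0, R=4, W=2
[3] ALU needs rd=2 wr=1: WAW; after: ALU=2 MUL=1 MEM=2 BR=0, R=4, W=2
[4] MUL needs rd=2 wr=1: ok; after: ALU=2 MUL=0 MEM=2 BR=0, R=2, W=1
[5] MUL needs rd=2 wr=1: FU; after: ALU=2 MUL=0 MEM=2 BR=0, R=2, W=1

issued = [0, 1, 2, 4]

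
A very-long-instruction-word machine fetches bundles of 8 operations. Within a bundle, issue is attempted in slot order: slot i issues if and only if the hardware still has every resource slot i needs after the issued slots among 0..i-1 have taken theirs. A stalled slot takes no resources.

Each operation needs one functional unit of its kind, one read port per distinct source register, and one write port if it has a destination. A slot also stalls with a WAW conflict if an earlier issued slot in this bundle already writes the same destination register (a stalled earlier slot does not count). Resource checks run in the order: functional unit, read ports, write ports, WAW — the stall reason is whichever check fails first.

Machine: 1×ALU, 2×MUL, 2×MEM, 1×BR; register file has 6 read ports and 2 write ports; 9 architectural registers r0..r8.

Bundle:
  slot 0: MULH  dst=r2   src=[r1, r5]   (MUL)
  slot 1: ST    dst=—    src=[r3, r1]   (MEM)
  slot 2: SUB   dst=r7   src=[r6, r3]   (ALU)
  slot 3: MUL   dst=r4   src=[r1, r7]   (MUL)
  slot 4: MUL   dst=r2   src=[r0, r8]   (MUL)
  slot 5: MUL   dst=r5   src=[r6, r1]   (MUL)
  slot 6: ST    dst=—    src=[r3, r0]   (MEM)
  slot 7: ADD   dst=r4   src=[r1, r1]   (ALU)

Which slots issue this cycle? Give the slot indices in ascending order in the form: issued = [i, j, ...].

issued = [0, 1, 2]

  0. MUL→r2 ⇒ go  {1A/1Mu/2Ld/1B | 4r 1w}
  1. MEM ⇒ go  {1A/1Mu/1Ld/1B | 2r 1w}
  2. ALU→r7 ⇒ go  {0A/1Mu/1Ld/1B | 0r 0w}
  3. MUL→r4 ⇒ no(RD_PORT)  {0A/1Mu/1Ld/1B | 0r 0w}
  4. MUL→r2 ⇒ no(RD_PORT)  {0A/1Mu/1Ld/1B | 0r 0w}
  5. MUL→r5 ⇒ no(RD_PORT)  {0A/1Mu/1Ld/1B | 0r 0w}
  6. MEM ⇒ no(RD_PORT)  {0A/1Mu/1Ld/1B | 0r 0w}
  7. ALU→r4 ⇒ no(FU)  {0A/1Mu/1Ld/1B | 0r 0w}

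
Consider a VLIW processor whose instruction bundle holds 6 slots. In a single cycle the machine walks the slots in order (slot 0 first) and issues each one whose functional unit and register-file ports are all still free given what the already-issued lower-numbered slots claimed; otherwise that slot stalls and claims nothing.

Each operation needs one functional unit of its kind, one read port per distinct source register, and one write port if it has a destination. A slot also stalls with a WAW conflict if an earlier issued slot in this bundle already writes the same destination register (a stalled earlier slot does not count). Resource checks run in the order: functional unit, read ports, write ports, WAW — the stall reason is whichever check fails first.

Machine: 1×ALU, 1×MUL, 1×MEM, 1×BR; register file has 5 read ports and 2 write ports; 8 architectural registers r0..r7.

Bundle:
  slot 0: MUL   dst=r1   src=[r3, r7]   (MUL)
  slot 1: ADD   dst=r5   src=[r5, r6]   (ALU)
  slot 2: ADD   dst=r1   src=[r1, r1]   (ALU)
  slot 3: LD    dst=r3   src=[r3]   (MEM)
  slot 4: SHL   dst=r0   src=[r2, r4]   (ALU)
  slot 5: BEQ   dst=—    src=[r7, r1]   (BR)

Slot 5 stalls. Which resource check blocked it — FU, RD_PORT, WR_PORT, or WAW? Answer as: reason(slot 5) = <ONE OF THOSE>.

reason(slot 5) = RD_PORT

[0] MUL needs rd=2 wr=1: ok; after: ALU=1 MUL=0 MEM=1 BR=1, R=3, W=1
[1] ALU needs rd=2 wr=1: ok; after: ALU=0 MUL=0 MEM=1 BR=1, R=1, W=0
[2] ALU needs rd=1 wr=1: FU; after: ALU=0 MUL=0 MEM=1 BR=1, R=1, W=0
[3] MEM needs rd=1 wr=1: WR_PORT; after: ALU=0 MUL=0 MEM=1 BR=1, R=1, W=0
[4] ALU needs rd=2 wr=1: FU; after: ALU=0 MUL=0 MEM=1 BR=1, R=1, W=0
[5] BR needs rd=2 wr=0: RD_PORT; after: ALU=0 MUL=0 MEM=1 BR=1, R=1, W=0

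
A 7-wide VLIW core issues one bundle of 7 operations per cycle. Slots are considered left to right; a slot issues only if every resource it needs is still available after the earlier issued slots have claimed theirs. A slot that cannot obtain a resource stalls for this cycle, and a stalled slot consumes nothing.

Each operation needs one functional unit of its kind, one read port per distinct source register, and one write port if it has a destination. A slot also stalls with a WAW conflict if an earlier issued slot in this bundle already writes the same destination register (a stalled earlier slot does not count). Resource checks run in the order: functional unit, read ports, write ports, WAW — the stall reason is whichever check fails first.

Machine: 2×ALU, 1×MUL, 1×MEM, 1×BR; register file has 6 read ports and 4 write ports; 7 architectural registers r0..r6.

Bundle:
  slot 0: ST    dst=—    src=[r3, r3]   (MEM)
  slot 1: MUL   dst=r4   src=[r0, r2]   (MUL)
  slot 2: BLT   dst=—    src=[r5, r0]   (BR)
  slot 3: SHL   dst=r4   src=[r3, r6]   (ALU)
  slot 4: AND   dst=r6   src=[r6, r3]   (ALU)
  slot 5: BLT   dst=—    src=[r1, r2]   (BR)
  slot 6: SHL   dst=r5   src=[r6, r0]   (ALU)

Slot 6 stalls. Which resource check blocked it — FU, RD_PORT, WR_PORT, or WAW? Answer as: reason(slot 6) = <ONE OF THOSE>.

[0] MEM needs rd=1 wr=0: ok; after: ALU=2 MUL=1 MEM=0 BR=1, R=5, W=4
[1] MUL needs rd=2 wr=1: ok; after: ALU=2 MUL=0 MEM=0 BR=1, R=3, W=3
[2] BR needs rd=2 wr=0: ok; after: ALU=2 MUL=0 MEM=0 BR=0, R=1, W=3
[3] ALU needs rd=2 wr=1: RD_PORT; after: ALU=2 MUL=0 MEM=0 BR=0, R=1, W=3
[4] ALU needs rd=2 wr=1: RD_PORT; after: ALU=2 MUL=0 MEM=0 BR=0, R=1, W=3
[5] BR needs rd=2 wr=0: FU; after: ALU=2 MUL=0 MEM=0 BR=0, R=1, W=3
[6] ALU needs rd=2 wr=1: RD_PORT; after: ALU=2 MUL=0 MEM=0 BR=0, R=1, W=3

reason(slot 6) = RD_PORT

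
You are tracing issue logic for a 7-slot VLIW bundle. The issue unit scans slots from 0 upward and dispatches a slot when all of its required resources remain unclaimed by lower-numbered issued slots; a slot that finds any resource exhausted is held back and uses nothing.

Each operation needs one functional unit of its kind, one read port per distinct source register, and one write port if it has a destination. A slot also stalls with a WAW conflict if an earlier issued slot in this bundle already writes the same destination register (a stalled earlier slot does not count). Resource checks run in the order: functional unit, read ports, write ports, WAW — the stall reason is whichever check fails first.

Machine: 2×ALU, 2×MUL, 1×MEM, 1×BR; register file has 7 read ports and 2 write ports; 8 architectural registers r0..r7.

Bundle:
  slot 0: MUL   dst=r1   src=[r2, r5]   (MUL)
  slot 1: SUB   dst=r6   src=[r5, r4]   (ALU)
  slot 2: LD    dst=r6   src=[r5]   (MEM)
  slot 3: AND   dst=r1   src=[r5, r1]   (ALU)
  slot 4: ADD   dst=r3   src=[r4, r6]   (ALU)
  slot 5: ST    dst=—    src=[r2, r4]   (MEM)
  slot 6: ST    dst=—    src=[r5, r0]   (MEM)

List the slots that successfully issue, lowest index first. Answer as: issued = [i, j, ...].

#0 MUL src=r2,r5 dispatched  <A:2 Mu:1 Ld:1 B:1 rd:5 wr:1>
#1 ALU src=r5,r4 dispatched  <A:1 Mu:1 Ld:1 B:1 rd:3 wr:0>
#2 MEM src=r5 held:WR_PORT  <A:1 Mu:1 Ld:1 B:1 rd:3 wr:0>
#3 ALU src=r5,r1 held:WR_PORT  <A:1 Mu:1 Ld:1 B:1 rd:3 wr:0>
#4 ALU src=r4,r6 held:WR_PORT  <A:1 Mu:1 Ld:1 B:1 rd:3 wr:0>
#5 MEM src=r2,r4 dispatched  <A:1 Mu:1 Ld:0 B:1 rd:1 wr:0>
#6 MEM src=r5,r0 held:FU  <A:1 Mu:1 Ld:0 B:1 rd:1 wr:0>

issued = [0, 1, 5]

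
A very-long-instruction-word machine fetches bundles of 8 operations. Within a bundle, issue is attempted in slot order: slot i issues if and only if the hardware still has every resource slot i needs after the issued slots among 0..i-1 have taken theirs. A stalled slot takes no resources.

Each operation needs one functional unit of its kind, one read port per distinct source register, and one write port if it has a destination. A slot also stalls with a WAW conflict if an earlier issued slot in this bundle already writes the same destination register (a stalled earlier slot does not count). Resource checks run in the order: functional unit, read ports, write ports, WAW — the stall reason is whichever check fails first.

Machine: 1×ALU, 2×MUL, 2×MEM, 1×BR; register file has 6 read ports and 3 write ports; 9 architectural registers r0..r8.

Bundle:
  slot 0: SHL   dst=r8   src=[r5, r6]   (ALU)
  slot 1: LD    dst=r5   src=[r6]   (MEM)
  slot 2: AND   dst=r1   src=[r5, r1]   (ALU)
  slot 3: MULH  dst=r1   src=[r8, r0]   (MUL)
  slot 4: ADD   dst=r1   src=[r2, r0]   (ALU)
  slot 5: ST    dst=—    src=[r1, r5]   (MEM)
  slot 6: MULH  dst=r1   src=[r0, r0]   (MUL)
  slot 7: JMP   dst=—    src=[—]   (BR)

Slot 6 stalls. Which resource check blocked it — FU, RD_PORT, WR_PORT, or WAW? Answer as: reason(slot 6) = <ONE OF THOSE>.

#0 ALU src=r5,r6 dispatched  <A:0 Mu:2 Ld:2 B:1 rd:4 wr:2>
#1 MEM src=r6 dispatched  <A:0 Mu:2 Ld:1 B:1 rd:3 wr:1>
#2 ALU src=r5,r1 held:FU  <A:0 Mu:2 Ld:1 B:1 rd:3 wr:1>
#3 MUL src=r8,r0 dispatched  <A:0 Mu:1 Ld:1 B:1 rd:1 wr:0>
#4 ALU src=r2,r0 held:FU  <A:0 Mu:1 Ld:1 B:1 rd:1 wr:0>
#5 MEM src=r1,r5 held:RD_PORT  <A:0 Mu:1 Ld:1 B:1 rd:1 wr:0>
#6 MUL src=r0,r0 held:WR_PORT  <A:0 Mu:1 Ld:1 B:1 rd:1 wr:0>
#7 BR src=- dispatched  <A:0 Mu:1 Ld:1 B:0 rd:1 wr:0>

reason(slot 6) = WR_PORT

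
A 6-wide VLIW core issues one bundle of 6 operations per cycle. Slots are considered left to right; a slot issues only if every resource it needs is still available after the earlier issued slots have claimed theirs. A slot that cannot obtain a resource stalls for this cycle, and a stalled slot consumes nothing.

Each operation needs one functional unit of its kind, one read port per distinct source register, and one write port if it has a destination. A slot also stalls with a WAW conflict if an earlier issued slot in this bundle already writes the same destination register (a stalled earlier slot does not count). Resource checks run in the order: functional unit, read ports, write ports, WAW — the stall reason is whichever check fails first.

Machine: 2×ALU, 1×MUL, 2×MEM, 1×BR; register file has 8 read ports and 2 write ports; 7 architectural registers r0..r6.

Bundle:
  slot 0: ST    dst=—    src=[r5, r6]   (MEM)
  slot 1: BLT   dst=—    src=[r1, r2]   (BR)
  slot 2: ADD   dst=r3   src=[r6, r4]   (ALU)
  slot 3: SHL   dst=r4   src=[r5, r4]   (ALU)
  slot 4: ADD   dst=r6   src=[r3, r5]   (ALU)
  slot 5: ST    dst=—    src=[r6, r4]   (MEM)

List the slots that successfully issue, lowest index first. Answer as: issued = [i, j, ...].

issued = [0, 1, 2, 3]

  0. MEM ⇒ go  {2A/1Mu/1Ld/1B | 6r 2w}
  1. BR ⇒ go  {2A/1Mu/1Ld/0B | 4r 2w}
  2. ALU→r3 ⇒ go  {1A/1Mu/1Ld/0B | 2r 1w}
  3. ALU→r4 ⇒ go  {0A/1Mu/1Ld/0B | 0r 0w}
  4. ALU→r6 ⇒ no(FU)  {0A/1Mu/1Ld/0B | 0r 0w}
  5. MEM ⇒ no(RD_PORT)  {0A/1Mu/1Ld/0B | 0r 0w}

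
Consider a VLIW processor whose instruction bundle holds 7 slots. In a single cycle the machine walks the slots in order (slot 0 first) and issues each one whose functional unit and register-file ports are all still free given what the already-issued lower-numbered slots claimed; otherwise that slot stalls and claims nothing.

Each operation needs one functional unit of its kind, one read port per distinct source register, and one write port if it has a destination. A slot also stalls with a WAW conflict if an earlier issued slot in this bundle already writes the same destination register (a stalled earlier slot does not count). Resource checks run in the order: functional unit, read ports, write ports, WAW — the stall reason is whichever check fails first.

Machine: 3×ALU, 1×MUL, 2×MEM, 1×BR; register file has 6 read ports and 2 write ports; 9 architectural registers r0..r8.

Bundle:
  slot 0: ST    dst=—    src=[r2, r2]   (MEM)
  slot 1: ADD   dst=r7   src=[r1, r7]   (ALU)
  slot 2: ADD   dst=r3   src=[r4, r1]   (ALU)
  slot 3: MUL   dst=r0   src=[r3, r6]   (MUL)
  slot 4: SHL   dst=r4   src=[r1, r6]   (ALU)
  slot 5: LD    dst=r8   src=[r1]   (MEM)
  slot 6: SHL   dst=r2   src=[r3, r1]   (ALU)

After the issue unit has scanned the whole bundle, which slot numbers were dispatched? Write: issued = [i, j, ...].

[0] MEM needs rd=1 wr=0: ok; after: ALU=3 MUL=1 MEM=1 BR=1, R=5, W=2
[1] ALU needs rd=2 wr=1: ok; after: ALU=2 MUL=1 MEM=1 BR=1, R=3, W=1
[2] ALU needs rd=2 wr=1: ok; after: ALU=1 MUL=1 MEM=1 BR=1, R=1, W=0
[3] MUL needs rd=2 wr=1: RD_PORT; after: ALU=1 MUL=1 MEM=1 BR=1, R=1, W=0
[4] ALU needs rd=2 wr=1: RD_PORT; after: ALU=1 MUL=1 MEM=1 BR=1, R=1, W=0
[5] MEM needs rd=1 wr=1: WR_PORT; after: ALU=1 MUL=1 MEM=1 BR=1, R=1, W=0
[6] ALU needs rd=2 wr=1: RD_PORT; after: ALU=1 MUL=1 MEM=1 BR=1, R=1, W=0

issued = [0, 1, 2]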